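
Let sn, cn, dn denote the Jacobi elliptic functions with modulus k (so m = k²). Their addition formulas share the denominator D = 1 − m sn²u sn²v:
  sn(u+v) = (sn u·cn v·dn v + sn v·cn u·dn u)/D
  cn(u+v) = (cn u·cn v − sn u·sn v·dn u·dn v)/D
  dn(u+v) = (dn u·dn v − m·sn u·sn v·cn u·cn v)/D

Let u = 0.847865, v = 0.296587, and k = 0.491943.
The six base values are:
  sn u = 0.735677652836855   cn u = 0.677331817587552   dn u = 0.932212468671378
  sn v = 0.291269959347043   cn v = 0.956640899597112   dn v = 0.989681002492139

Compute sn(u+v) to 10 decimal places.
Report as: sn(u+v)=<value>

sn(u+v)=0.8903232464

m = k² = 0.242007915249
D = 1 − m·sn²u·sn²v = 0.9888879013356288
sn(u+v) = (sn u·cn v·dn v + sn v·cn u·dn u)/D = 0.8804298866628639/0.9888879013356288 = 0.8903232464202692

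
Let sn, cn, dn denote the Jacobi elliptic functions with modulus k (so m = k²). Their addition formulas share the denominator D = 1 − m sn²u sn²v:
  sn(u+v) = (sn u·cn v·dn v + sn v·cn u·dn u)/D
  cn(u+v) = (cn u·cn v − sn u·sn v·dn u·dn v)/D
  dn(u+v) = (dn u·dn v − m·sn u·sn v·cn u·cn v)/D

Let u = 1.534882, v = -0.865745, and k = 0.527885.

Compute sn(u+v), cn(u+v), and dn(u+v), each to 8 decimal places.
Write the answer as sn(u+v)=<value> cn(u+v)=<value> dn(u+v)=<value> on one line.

sn u = 0.9899642695769517, cn u = 0.1413178862033129, dn u = 0.8525857880325268
sn v = -0.7445989426334565, cn v = 0.6675121082266138, dn v = 0.9195117086767478
m = k² = 0.278662573225
D = 1 − m·sn²u·sn²v = 0.848587226894374
sn(u+v) = (sn u·cn v·dn v + sn v·cn u·dn u)/D = 0.5179119501251306/0.848587226894374 = 0.610322585246262
cn(u+v) = (cn u·cn v − sn u·sn v·dn u·dn v)/D = 0.6722108996184665/0.848587226894374 = 0.7921529788736007
dn(u+v) = (dn u·dn v − m·sn u·sn v·cn u·cn v)/D = 0.8033391828473958/0.848587226894374 = 0.9466783818882413

sn(u+v)=0.61032259 cn(u+v)=0.79215298 dn(u+v)=0.94667838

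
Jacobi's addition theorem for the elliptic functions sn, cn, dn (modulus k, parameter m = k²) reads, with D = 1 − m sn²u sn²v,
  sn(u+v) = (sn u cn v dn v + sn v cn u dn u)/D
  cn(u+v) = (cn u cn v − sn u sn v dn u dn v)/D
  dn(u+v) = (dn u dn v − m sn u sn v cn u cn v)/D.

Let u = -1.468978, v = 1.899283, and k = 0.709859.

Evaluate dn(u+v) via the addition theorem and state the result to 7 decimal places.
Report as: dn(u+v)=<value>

dn(u+v)=0.9564285

sn u = -0.9618789431780889, cn u = 0.2734755906303209, dn u = 0.7306068102559934
sn v = 0.9995646280339929, cn v = -0.0295051585873613, dn v = 0.7046551442361809
m = k² = 0.503899799881
D = 1 − m·sn²u·sn²v = 0.5341921755627669
dn(u+v) = (dn u·dn v − m·sn u·sn v·cn u·cn v)/D = 0.5109166102227568/0.5341921755627669 = 0.9564284794784021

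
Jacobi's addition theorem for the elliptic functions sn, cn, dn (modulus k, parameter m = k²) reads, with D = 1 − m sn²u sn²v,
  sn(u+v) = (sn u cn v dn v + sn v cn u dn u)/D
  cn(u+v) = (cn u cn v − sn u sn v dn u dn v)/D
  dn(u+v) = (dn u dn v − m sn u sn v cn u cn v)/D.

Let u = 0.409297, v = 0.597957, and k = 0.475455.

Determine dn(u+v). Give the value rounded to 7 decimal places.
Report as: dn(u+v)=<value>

dn(u+v)=0.9192018

sn u = 0.3956751771568567, cn u = 0.9183905237870707, dn u = 0.9821449513384412
sn v = 0.5567599469929701, cn v = 0.8306734384969734, dn v = 0.9643268839243018
m = k² = 0.226057457025
D = 1 − m·sn²u·sn²v = 0.9890293485208516
dn(u+v) = (dn u·dn v − m·sn u·sn v·cn u·cn v)/D = 0.909117551247153/0.9890293485208516 = 0.9192017937655631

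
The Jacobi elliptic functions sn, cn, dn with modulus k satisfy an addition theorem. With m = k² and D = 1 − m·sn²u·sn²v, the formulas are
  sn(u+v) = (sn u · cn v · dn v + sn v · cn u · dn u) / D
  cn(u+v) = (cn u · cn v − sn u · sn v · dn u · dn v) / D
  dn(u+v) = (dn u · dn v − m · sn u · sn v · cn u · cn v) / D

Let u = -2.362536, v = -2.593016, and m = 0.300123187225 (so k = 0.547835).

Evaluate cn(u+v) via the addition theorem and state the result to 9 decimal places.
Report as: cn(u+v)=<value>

cn(u+v)=-0.155518966

sn u = -0.8507408106754507, cn u = -0.5255854574198919, dn u = 0.8847501703522956
sn v = -0.7240935707597945, cn v = -0.6897017477028244, dn v = 0.9179553157734178
m = k² = 0.300123187225
D = 1 − m·sn²u·sn²v = 0.8861105577362168
cn(u+v) = (cn u·cn v − sn u·sn v·dn u·dn v)/D = -0.1378069977075023/0.8861105577362168 = -0.1555189660075414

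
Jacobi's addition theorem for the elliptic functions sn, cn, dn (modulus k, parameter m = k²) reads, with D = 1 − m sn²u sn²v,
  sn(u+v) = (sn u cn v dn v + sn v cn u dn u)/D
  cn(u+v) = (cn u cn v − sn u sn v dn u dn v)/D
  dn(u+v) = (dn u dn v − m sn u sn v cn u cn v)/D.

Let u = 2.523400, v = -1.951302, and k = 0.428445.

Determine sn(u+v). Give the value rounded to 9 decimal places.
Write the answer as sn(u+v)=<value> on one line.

sn(u+v)=0.536888586

sn u = 0.693743255331229, cn u = -0.7202223932108951, dn u = 0.9548056526193736
sn v = -0.9633190532520797, cn v = -0.2683587182141039, dn v = 0.9108537650150329
m = k² = 0.183565118025
D = 1 − m·sn²u·sn²v = 0.9180162072283263
sn(u+v) = (sn u·cn v·dn v + sn v·cn u·dn u)/D = 0.4928724236648375/0.9180162072283263 = 0.5368885862624555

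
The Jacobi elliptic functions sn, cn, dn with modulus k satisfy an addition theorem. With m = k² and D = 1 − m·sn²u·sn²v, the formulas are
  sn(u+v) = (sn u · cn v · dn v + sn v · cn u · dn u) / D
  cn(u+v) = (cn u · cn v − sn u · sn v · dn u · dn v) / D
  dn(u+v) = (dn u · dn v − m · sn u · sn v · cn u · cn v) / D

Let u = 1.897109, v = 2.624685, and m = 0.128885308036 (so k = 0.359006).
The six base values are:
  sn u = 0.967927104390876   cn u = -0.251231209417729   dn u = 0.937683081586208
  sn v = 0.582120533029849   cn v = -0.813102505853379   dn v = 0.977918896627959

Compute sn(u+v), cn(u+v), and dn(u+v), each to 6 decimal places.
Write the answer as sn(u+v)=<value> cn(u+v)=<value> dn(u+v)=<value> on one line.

m = k² = 0.128885308036
D = 1 − m·sn²u·sn²v = 0.9590819853724023
sn(u+v) = (sn u·cn v·dn v + sn v·cn u·dn u)/D = -0.9067787895758678/0.9590819853724023 = -0.945465354793182
cn(u+v) = (cn u·cn v − sn u·sn v·dn u·dn v)/D = -0.3123947525826787/0.9590819853724023 = -0.3257226778807432
dn(u+v) = (dn u·dn v − m·sn u·sn v·cn u·cn v)/D = 0.9021433351368792/0.9590819853724023 = 0.9406321345787614

sn(u+v)=-0.945465 cn(u+v)=-0.325723 dn(u+v)=0.940632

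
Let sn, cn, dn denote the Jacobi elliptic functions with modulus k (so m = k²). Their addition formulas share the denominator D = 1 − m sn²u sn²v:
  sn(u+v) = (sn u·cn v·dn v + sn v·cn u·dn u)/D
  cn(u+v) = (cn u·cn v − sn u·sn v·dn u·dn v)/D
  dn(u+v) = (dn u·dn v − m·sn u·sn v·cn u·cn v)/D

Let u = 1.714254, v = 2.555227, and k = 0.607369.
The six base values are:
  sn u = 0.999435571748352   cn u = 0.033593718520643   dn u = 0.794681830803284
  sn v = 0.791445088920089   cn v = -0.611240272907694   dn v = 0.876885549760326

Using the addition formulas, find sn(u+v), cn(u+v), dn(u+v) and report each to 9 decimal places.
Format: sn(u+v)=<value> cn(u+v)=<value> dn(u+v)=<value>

m = k² = 0.368897102161
D = 1 − m·sn²u·sn²v = 0.7691890405919067
sn(u+v) = (sn u·cn v·dn v + sn v·cn u·dn u)/D = -0.5145565665429096/0.7691890405919067 = -0.6689598257236581
cn(u+v) = (cn u·cn v − sn u·sn v·dn u·dn v)/D = -0.5717371074141244/0.7691890405919067 = -0.7432985615267751
dn(u+v) = (dn u·dn v − m·sn u·sn v·cn u·cn v)/D = 0.7028367253249215/0.7691890405919067 = 0.9137373106409242

sn(u+v)=-0.668959826 cn(u+v)=-0.743298562 dn(u+v)=0.913737311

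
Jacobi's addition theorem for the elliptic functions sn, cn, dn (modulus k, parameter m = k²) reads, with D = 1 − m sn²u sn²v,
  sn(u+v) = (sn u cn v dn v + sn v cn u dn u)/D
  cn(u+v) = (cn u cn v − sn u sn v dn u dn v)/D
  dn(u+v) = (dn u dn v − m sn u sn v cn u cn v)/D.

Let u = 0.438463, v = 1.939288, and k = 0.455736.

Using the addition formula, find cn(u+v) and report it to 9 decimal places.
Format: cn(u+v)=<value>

cn(u+v)=-0.602103935

sn u = 0.4220087990724067, cn u = 0.9065917347436304, dn u = 0.9813313647513497
sn v = 0.9698698602011767, cn v = -0.2436235913727364, dn v = 0.8970127781702452
m = k² = 0.207695301696
D = 1 − m·sn²u·sn²v = 0.9652066206894105
cn(u+v) = (cn u·cn v − sn u·sn v·dn u·dn v)/D = -0.5811547043053738/0.9652066206894105 = -0.6021039348966308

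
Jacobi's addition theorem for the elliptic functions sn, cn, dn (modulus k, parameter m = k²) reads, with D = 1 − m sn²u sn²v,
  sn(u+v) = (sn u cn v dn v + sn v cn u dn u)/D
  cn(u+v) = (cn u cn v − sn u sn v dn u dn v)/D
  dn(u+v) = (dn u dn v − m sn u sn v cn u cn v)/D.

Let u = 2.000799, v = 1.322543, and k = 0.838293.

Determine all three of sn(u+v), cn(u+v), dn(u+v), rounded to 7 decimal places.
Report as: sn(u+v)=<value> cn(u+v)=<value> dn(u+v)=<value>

sn(u+v)=0.7010048 cn(u+v)=-0.7131566 dn(u+v)=0.8091171

sn u = 0.9990802035303468, cn u = 0.04288061232959326, dn u = 0.5464036953080855
sn v = 0.9048010197501323, cn v = 0.425834609513037, dn v = 0.6516865855986321
m = k² = 0.702735153849
D = 1 − m·sn²u·sn²v = 0.4257532453961705
sn(u+v) = (sn u·cn v·dn v + sn v·cn u·dn u)/D = 0.2984550503622434/0.4257532453961705 = 0.7010047570736097
cn(u+v) = (cn u·cn v − sn u·sn v·dn u·dn v)/D = -0.3036287352650314/0.4257532453961705 = -0.7131565960994608
dn(u+v) = (dn u·dn v − m·sn u·sn v·cn u·cn v)/D = 0.3444842507789946/0.4257532453961705 = 0.8091171459149918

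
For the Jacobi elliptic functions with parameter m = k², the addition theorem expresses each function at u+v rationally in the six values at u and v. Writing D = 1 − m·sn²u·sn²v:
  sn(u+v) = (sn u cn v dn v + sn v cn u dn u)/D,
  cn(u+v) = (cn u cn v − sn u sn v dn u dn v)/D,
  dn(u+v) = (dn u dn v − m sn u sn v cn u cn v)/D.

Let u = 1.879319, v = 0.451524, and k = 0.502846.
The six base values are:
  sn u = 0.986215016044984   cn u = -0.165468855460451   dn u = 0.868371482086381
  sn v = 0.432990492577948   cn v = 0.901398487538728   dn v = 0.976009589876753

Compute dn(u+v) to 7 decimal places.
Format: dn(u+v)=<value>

dn(u+v)=0.9053887

m = k² = 0.252854099716
D = 1 − m·sn²u·sn²v = 0.9538926733671517
dn(u+v) = (dn u·dn v − m·sn u·sn v·cn u·cn v)/D = 0.8636436096501447/0.9538926733671517 = 0.9053886603422203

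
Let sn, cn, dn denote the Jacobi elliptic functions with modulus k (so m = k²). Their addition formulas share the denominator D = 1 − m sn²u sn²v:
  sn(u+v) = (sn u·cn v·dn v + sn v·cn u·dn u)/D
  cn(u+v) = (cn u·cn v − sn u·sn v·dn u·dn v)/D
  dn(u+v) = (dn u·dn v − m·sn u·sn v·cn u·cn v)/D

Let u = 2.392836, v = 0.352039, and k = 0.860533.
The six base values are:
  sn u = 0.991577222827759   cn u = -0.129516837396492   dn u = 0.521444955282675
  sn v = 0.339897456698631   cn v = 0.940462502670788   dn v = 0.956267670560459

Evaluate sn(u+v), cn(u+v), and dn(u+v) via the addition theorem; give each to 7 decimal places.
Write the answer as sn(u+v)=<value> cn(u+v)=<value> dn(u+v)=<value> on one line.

m = k² = 0.740517044089
D = 1 − m·sn²u·sn²v = 0.9158829616799078
sn(u+v) = (sn u·cn v·dn v + sn v·cn u·dn u)/D = 0.8688037165970619/0.9158829616799078 = 0.9485968763994764
cn(u+v) = (cn u·cn v − sn u·sn v·dn u·dn v)/D = -0.2898649711895033/0.9158829616799078 = -0.3164869129761236
dn(u+v) = (dn u·dn v − m·sn u·sn v·cn u·cn v)/D = 0.5290412080633519/0.9158829616799078 = 0.5776297083777901

sn(u+v)=0.9485969 cn(u+v)=-0.3164869 dn(u+v)=0.5776297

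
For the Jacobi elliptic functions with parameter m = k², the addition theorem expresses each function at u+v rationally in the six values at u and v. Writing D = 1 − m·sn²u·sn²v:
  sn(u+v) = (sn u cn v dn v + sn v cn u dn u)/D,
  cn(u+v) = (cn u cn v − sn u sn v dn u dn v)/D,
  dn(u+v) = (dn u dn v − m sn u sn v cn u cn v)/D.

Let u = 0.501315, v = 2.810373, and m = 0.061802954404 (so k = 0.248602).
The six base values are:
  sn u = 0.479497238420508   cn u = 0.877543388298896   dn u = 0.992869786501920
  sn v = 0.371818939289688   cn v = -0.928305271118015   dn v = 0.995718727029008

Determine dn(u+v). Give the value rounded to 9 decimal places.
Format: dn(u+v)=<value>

dn(u+v)=0.999558710

m = k² = 0.061802954404
D = 1 − m·sn²u·sn²v = 0.9980355342012706
dn(u+v) = (dn u·dn v − m·sn u·sn v·cn u·cn v)/D = 0.9975951107159255/0.9980355342012706 = 0.9995587096147859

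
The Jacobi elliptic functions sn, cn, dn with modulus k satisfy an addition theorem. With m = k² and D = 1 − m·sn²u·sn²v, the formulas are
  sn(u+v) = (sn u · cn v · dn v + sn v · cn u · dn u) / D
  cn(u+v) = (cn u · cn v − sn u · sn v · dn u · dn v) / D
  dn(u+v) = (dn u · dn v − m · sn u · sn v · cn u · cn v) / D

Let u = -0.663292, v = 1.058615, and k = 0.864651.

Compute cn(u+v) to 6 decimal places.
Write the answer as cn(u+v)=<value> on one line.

cn(u+v)=0.925705

sn u = -0.5894337579256491, cn u = 0.8078167149902553, dn u = 0.8603791621331603
sn v = 0.8085749857724552, cn v = 0.58839314440523, dn v = 0.7149895202285949
m = k² = 0.747621351801
D = 1 − m·sn²u·sn²v = 0.8301786418429824
cn(u+v) = (cn u·cn v − sn u·sn v·dn u·dn v)/D = 0.7685009230058455/0.8301786418429824 = 0.9257054858696275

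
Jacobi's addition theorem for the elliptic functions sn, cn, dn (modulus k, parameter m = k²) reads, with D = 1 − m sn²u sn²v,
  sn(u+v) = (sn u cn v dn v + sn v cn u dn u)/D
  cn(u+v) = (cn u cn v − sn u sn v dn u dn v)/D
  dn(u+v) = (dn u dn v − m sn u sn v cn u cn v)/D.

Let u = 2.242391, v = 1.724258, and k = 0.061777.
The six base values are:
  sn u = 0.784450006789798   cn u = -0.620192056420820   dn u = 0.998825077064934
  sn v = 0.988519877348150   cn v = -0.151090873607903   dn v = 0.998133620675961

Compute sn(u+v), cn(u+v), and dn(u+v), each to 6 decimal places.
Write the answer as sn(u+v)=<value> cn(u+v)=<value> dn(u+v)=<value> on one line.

sn(u+v)=-0.732334 cn(u+v)=-0.680945 dn(u+v)=0.998976

m = k² = 0.003816397729
D = 1 − m·sn²u·sn²v = 0.9977051464042335
sn(u+v) = (sn u·cn v·dn v + sn v·cn u·dn u)/D = -0.7306538904944699/0.9977051464042335 = -0.7323344909342943
cn(u+v) = (cn u·cn v − sn u·sn v·dn u·dn v)/D = -0.6793824044430266/0.9977051464042335 = -0.6809450736939126
dn(u+v) = (dn u·dn v − m·sn u·sn v·cn u·cn v)/D = 0.9966835785448017/0.9977051464042335 = 0.9989760823995811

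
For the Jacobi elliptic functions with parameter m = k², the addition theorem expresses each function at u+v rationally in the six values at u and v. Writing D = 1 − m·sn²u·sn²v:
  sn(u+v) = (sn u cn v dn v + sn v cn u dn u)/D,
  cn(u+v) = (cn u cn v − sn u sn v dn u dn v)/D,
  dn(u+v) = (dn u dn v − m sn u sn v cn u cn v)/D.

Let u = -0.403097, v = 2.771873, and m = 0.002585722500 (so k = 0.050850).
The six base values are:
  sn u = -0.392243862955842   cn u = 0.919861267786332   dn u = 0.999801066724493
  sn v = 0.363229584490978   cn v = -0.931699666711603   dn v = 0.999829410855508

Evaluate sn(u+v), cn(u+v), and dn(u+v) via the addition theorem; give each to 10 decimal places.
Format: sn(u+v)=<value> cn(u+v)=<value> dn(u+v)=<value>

sn(u+v)=0.6994822065 cn(u+v)=-0.7146500142 dn(u+v)=0.9993672347

m = k² = 0.0025857225
D = 1 − m·sn²u·sn²v = 0.9999475124070157
sn(u+v) = (sn u·cn v·dn v + sn v·cn u·dn u)/D = 0.6994454923267663/0.9999475124070157 = 0.699482206464119
cn(u+v) = (cn u·cn v − sn u·sn v·dn u·dn v)/D = -0.7146125039717303/0.9999475124070157 = -0.7146500142308035
dn(u+v) = (dn u·dn v − m·sn u·sn v·cn u·cn v)/D = 0.9993147802735022/0.9999475124070157 = 0.9993672346541566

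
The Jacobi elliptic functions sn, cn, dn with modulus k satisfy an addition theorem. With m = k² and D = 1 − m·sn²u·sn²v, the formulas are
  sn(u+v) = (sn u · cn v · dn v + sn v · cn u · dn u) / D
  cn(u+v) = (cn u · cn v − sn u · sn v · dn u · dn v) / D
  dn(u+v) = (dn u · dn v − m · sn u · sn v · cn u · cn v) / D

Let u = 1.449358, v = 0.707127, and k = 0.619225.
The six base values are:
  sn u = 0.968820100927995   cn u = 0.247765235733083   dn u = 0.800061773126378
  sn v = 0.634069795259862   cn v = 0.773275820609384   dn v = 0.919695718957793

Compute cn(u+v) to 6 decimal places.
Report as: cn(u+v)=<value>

m = k² = 0.383439600625
D = 1 − m·sn²u·sn²v = 0.8553037165139041
cn(u+v) = (cn u·cn v − sn u·sn v·dn u·dn v)/D = -0.2604189765293133/0.8553037165139041 = -0.3044754412979098

cn(u+v)=-0.304475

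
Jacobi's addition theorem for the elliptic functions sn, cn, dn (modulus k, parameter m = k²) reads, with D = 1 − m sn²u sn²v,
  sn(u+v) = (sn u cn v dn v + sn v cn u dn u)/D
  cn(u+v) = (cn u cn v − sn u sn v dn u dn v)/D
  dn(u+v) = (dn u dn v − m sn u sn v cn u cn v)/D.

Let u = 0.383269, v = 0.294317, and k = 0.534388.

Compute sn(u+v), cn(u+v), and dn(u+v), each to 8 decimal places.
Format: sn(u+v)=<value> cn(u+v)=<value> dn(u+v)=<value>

sn u = 0.3715442643344897, cn u = 0.9284152409564068, dn u = 0.9800910036706969
sn v = 0.2889461066684695, cn v = 0.9573453647671427, dn v = 0.9880069626150236
m = k² = 0.285570534544
D = 1 − m·sn²u·sn²v = 0.9967086943808798
sn(u+v) = (sn u·cn v·dn v + sn v·cn u·dn u)/D = 0.6143514443758181/0.9967086943808798 = 0.6163801397934343
cn(u+v) = (cn u·cn v − sn u·sn v·dn u·dn v)/D = 0.7848570087906358/0.9967086943808798 = 0.7874487432641101
dn(u+v) = (dn u·dn v − m·sn u·sn v·cn u·cn v)/D = 0.9410876644667185/0.9967086943808798 = 0.9441952997623733

sn(u+v)=0.61638014 cn(u+v)=0.78744874 dn(u+v)=0.94419530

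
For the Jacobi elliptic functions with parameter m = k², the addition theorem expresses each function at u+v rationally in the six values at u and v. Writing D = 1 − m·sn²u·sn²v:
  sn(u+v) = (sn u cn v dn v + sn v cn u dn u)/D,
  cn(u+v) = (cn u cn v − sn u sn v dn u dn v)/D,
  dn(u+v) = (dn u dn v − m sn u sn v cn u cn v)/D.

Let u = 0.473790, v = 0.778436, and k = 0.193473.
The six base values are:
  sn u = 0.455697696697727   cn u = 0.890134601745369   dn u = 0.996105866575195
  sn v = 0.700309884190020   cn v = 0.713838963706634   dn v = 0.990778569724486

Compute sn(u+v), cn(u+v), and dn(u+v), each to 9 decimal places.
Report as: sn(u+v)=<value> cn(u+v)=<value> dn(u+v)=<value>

sn(u+v)=0.946847227 cn(u+v)=0.321683585 dn(u+v)=0.983077644

m = k² = 0.037431801729
D = 1 − m·sn²u·sn²v = 0.9961878067258346
sn(u+v) = (sn u·cn v·dn v + sn v·cn u·dn u)/D = 0.9432376621948426/0.9961878067258346 = 0.9468472268246055
cn(u+v) = (cn u·cn v − sn u·sn v·dn u·dn v)/D = 0.320457265304497/0.9961878067258346 = 0.3216835853048054
dn(u+v) = (dn u·dn v − m·sn u·sn v·cn u·cn v)/D = 0.9793299616620984/0.9961878067258346 = 0.9830776436431772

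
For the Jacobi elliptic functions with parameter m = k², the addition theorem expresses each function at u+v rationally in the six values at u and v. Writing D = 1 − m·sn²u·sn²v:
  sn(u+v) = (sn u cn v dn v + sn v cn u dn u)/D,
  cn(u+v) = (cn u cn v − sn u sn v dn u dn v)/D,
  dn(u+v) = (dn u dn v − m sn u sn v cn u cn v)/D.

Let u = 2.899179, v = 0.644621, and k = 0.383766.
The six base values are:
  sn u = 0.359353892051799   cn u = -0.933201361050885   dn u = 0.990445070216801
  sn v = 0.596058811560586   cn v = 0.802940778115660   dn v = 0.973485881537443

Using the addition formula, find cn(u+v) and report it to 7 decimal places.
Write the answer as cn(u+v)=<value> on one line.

m = k² = 0.147276342756
D = 1 − m·sn²u·sn²v = 0.9932429688355421
cn(u+v) = (cn u·cn v − sn u·sn v·dn u·dn v)/D = -0.9558298975513335/0.9932429688355421 = -0.9623324076201909

cn(u+v)=-0.9623324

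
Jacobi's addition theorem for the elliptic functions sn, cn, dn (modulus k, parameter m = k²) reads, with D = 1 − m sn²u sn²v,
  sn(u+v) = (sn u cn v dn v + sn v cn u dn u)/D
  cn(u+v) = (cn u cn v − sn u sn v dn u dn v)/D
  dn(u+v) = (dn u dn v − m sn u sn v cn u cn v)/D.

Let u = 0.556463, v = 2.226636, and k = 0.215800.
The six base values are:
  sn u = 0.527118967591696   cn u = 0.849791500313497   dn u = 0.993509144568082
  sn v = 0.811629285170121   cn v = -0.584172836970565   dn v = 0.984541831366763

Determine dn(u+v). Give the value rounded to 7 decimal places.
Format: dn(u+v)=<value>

m = k² = 0.04656964
D = 1 − m·sn²u·sn²v = 0.9914761541666155
dn(u+v) = (dn u·dn v − m·sn u·sn v·cn u·cn v)/D = 0.9880419203535727/0.9914761541666155 = 0.9965362416447328

dn(u+v)=0.9965362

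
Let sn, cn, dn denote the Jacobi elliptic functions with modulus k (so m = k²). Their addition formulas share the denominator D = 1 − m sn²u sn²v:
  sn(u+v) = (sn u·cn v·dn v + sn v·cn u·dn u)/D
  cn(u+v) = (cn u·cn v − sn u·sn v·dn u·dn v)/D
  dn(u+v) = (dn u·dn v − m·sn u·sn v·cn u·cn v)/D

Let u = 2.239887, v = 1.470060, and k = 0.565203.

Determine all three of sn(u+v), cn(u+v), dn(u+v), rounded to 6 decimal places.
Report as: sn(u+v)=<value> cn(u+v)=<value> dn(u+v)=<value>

sn u = 0.9088916441200705, cn u = -0.4170323479644176, dn u = 0.8579649171266005
sn v = 0.9777365935232126, cn v = 0.2098360161784058, dn v = 0.8334335702064785
m = k² = 0.319454431209
D = 1 − m·sn²u·sn²v = 0.7477234532024549
sn(u+v) = (sn u·cn v·dn v + sn v·cn u·dn u)/D = -0.1908823447493355/0.7477234532024549 = -0.2552846830359511
cn(u+v) = (cn u·cn v − sn u·sn v·dn u·dn v)/D = -0.7229483335149197/0.7477234532024549 = -0.9668659320749873
dn(u+v) = (dn u·dn v − m·sn u·sn v·cn u·cn v)/D = 0.7398991137983397/0.7477234532024549 = 0.9895357844259078

sn(u+v)=-0.255285 cn(u+v)=-0.966866 dn(u+v)=0.989536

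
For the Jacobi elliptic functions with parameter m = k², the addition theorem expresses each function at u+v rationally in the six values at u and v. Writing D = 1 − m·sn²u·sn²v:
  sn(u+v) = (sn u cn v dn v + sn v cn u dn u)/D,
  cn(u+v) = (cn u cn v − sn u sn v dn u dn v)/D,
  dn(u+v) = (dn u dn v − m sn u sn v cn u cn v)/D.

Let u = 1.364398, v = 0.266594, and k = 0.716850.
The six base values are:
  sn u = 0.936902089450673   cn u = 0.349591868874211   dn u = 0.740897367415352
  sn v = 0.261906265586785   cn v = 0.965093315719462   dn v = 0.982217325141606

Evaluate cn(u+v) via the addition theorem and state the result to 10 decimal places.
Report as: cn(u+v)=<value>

m = k² = 0.5138739225
D = 1 − m·sn²u·sn²v = 0.969058827252405
cn(u+v) = (cn u·cn v − sn u·sn v·dn u·dn v)/D = 0.158819911127618/0.969058827252405 = 0.1638908873859844

cn(u+v)=0.1638908874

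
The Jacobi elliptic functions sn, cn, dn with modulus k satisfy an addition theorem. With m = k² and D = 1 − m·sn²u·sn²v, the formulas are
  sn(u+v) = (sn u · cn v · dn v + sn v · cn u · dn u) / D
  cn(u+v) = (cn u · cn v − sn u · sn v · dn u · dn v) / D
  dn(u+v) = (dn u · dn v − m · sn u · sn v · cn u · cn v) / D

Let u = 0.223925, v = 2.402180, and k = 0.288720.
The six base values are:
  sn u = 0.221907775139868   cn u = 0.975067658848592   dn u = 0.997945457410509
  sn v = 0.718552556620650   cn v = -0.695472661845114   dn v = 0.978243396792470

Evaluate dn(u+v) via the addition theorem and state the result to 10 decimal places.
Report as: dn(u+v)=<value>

m = k² = 0.0833592384
D = 1 − m·sn²u·sn²v = 0.9978805857287522
dn(u+v) = (dn u·dn v − m·sn u·sn v·cn u·cn v)/D = 0.9852471816738779/0.9978805857287522 = 0.9873397636595484

dn(u+v)=0.9873397637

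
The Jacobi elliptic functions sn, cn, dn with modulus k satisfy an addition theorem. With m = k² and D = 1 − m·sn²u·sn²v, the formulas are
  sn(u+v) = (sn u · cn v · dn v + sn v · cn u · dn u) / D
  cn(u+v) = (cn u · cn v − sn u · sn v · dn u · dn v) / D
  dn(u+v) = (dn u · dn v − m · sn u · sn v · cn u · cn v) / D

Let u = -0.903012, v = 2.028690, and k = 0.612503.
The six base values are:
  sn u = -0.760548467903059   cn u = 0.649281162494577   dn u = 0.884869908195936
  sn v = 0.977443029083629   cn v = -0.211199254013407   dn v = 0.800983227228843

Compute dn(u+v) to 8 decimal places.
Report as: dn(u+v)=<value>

m = k² = 0.375159925009
D = 1 − m·sn²u·sn²v = 0.7926743005123508
dn(u+v) = (dn u·dn v − m·sn u·sn v·cn u·cn v)/D = 0.6705222485890845/0.7926743005123508 = 0.8458988113474697

dn(u+v)=0.84589881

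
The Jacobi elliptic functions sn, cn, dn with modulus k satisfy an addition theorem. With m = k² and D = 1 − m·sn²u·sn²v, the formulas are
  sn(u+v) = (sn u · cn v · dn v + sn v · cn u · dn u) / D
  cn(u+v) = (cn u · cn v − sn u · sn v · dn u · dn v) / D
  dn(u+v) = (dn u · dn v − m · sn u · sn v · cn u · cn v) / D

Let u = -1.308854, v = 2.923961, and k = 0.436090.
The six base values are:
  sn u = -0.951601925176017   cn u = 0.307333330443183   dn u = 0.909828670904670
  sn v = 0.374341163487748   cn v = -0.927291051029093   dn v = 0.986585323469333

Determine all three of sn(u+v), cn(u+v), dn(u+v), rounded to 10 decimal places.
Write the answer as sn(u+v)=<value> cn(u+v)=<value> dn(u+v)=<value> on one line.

m = k² = 0.1901744881
D = 1 − m·sn²u·sn²v = 0.9758677368974388
sn(u+v) = (sn u·cn v·dn v + sn v·cn u·dn u)/D = 0.9752482075153909/0.9758677368974388 = 0.9993651502569216
cn(u+v) = (cn u·cn v − sn u·sn v·dn u·dn v)/D = 0.0347674223281761/0.9758677368974388 = 0.03562718697793169
dn(u+v) = (dn u·dn v − m·sn u·sn v·cn u·cn v)/D = 0.8783172320486984/0.9758677368974388 = 0.9000371657342816

sn(u+v)=0.9993651503 cn(u+v)=0.0356271870 dn(u+v)=0.9000371657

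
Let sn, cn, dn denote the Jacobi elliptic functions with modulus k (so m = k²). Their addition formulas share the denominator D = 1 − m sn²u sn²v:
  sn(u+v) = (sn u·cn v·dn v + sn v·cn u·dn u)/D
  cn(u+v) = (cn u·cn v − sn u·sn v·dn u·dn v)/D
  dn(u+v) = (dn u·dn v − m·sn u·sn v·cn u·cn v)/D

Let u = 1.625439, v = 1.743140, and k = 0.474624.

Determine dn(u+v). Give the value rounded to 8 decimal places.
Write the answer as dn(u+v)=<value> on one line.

sn u = 0.999138695093408, cn u = 0.04149539693799717, dn u = 0.8804089619468085
sn v = 0.9980719908079477, cn v = -0.0620669087731941, dn v = 0.8806814739603209
m = k² = 0.225267941376
D = 1 − m·sn²u·sn²v = 0.7759862459922394
dn(u+v) = (dn u·dn v − m·sn u·sn v·cn u·cn v)/D = 0.7759384205260308/0.7759862459922394 = 0.999938368152199

dn(u+v)=0.99993837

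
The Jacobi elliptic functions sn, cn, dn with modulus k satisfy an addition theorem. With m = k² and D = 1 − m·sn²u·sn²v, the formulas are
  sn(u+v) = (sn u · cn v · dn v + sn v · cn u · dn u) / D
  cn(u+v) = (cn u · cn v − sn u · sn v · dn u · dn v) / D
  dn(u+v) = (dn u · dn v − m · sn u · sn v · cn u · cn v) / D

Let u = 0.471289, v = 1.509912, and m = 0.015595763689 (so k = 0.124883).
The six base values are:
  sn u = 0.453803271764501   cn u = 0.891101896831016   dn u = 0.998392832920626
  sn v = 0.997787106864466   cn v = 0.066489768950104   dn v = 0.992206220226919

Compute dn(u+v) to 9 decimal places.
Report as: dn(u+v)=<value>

dn(u+v)=0.993369528

m = k² = 0.015595763689
D = 1 − m·sn²u·sn²v = 0.9968024476239068
dn(u+v) = (dn u·dn v − m·sn u·sn v·cn u·cn v)/D = 0.9901931764790631/0.9968024476239068 = 0.9933695275722904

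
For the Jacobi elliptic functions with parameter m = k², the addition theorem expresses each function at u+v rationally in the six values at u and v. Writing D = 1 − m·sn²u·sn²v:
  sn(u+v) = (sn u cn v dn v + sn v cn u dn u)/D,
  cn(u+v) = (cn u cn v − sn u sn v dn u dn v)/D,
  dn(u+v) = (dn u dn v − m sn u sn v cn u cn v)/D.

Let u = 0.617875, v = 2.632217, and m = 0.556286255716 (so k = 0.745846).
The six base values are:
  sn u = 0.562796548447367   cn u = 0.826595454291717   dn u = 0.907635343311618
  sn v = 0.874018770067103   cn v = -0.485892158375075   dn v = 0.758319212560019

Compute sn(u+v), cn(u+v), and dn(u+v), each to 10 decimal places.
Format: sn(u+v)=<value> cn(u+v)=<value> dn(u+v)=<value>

sn(u+v)=0.5180968543 cn(u+v)=-0.8553219567 dn(u+v)=0.9223227327

m = k² = 0.556286255716
D = 1 − m·sn²u·sn²v = 0.8654007315788402
sn(u+v) = (sn u·cn v·dn v + sn v·cn u·dn u)/D = 0.4483613967202229/0.8654007315788402 = 0.5180968542772442
cn(u+v) = (cn u·cn v − sn u·sn v·dn u·dn v)/D = -0.7401962470509309/0.8654007315788402 = -0.8553219566853314
dn(u+v) = (dn u·dn v − m·sn u·sn v·cn u·cn v)/D = 0.7981787675886808/0.8654007315788402 = 0.9223227326518209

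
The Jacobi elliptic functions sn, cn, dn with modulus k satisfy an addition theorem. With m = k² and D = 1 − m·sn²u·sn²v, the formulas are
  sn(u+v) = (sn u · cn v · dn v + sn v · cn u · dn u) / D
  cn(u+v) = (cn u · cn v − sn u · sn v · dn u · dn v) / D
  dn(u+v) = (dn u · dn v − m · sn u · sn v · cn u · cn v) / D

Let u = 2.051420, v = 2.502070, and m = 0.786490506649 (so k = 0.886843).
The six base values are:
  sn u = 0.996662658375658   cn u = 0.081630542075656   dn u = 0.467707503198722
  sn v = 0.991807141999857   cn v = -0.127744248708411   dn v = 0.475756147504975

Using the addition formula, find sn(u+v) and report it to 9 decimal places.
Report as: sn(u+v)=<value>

sn(u+v)=-0.098081824

m = k² = 0.786490506649
D = 1 − m·sn²u·sn²v = 0.2314992043555545
sn(u+v) = (sn u·cn v·dn v + sn v·cn u·dn u)/D = -0.02270586420628873/0.2314992043555545 = -0.0980818239505277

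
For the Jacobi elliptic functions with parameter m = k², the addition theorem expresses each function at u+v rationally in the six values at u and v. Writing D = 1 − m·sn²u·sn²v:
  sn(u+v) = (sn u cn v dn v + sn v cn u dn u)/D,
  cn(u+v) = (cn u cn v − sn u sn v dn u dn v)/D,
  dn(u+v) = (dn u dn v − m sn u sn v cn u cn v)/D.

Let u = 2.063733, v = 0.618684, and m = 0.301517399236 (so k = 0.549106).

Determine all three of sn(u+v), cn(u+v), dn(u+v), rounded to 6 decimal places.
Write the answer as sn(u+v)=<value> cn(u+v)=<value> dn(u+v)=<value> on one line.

sn(u+v)=0.665743 cn(u+v)=-0.746181 dn(u+v)=0.930786

sn u = 0.9572667918909492, cn u = -0.2892063089609391, dn u = 0.8507065317826631
sn v = 0.5709857381387402, cn v = 0.8209599788309769, dn v = 0.9495777358394544
m = k² = 0.301517399236
D = 1 − m·sn²u·sn²v = 0.9099198944430749
sn(u+v) = (sn u·cn v·dn v + sn v·cn u·dn u)/D = 0.60577254333595/0.9099198944430749 = 0.6657427176122123
cn(u+v) = (cn u·cn v − sn u·sn v·dn u·dn v)/D = -0.6789652716034827/0.9099198944430749 = -0.7461813679972893
dn(u+v) = (dn u·dn v − m·sn u·sn v·cn u·cn v)/D = 0.8469411293790383/0.9099198944430749 = 0.9307864731295019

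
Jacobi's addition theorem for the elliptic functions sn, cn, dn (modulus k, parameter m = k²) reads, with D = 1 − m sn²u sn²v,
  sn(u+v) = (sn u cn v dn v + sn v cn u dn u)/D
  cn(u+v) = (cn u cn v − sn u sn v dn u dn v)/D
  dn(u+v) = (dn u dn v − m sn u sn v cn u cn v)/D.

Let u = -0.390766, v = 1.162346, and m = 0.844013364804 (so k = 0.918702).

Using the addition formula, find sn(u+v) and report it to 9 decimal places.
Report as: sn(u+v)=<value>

sn u = -0.3733994286492624, cn u = 0.9276706671467005, dn u = 0.9393197730620432
sn v = 0.8388009499393663, cn v = 0.5444382117199496, dn v = 0.637309297219653
m = k² = 0.844013364804
D = 1 − m·sn²u·sn²v = 0.9172030289980456
sn(u+v) = (sn u·cn v·dn v + sn v·cn u·dn u)/D = 0.6013534027462467/0.9172030289980456 = 0.6556382651757772

sn(u+v)=0.655638265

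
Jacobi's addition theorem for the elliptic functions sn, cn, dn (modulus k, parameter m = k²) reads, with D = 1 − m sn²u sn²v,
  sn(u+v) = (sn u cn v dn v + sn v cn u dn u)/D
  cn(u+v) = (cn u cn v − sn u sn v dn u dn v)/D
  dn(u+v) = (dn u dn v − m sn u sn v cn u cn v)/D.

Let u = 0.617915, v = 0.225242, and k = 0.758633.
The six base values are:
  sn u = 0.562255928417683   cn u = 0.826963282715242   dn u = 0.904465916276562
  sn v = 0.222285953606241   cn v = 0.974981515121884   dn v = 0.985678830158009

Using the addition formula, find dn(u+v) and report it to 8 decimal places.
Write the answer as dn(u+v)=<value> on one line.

dn(u+v)=0.84107892

m = k² = 0.575524028689
D = 1 − m·sn²u·sn²v = 0.9910100849551983
dn(u+v) = (dn u·dn v − m·sn u·sn v·cn u·cn v)/D = 0.8335176952185798/0.9910100849551983 = 0.8410789232848843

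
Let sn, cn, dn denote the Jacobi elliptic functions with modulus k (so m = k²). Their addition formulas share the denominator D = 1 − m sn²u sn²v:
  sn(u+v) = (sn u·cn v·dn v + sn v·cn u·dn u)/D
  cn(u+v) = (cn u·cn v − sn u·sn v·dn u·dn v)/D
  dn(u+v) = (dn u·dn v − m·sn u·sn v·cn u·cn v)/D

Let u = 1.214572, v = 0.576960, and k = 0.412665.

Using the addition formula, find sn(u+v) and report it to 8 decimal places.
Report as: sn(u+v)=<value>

sn u = 0.9233719548791178, cn u = 0.3839065419378998, dn u = 0.9245571982592014
sn v = 0.5412063995144053, cn v = 0.8408897865503267, dn v = 0.9747413050356513
m = k² = 0.170292402225
D = 1 − m·sn²u·sn²v = 0.9574720471205728
sn(u+v) = (sn u·cn v·dn v + sn v·cn u·dn u)/D = 0.9489395545525926/0.9574720471205728 = 0.991088520449615

sn(u+v)=0.99108852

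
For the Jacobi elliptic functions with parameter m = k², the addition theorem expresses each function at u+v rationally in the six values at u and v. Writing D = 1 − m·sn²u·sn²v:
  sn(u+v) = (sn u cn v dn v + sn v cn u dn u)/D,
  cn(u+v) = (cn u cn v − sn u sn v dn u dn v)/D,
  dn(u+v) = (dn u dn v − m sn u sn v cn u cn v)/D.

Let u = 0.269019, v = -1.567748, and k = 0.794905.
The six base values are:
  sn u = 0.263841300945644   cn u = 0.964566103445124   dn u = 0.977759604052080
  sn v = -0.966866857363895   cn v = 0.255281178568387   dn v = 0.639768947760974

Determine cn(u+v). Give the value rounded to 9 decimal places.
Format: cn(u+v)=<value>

cn(u+v)=0.423212879

m = k² = 0.631873959025
D = 1 − m·sn²u·sn²v = 0.9588803542939867
cn(u+v) = (cn u·cn v − sn u·sn v·dn u·dn v)/D = 0.4058105157560856/0.9588803542939867 = 0.4232128794158886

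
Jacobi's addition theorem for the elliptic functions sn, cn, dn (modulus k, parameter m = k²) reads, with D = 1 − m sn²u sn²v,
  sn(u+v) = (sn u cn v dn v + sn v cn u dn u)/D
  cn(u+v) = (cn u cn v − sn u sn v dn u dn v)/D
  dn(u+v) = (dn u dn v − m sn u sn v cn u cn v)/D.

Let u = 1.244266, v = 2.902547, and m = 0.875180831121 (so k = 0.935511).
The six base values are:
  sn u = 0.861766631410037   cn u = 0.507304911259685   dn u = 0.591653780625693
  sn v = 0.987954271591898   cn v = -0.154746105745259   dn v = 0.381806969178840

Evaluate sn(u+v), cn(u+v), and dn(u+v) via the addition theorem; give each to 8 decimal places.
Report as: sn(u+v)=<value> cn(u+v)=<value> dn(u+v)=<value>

m = k² = 0.875180831121
D = 1 − m·sn²u·sn²v = 0.3656180305369769
sn(u+v) = (sn u·cn v·dn v + sn v·cn u·dn u)/D = 0.2456174769898235/0.3656180305369769 = 0.6717871014979466
cn(u+v) = (cn u·cn v − sn u·sn v·dn u·dn v)/D = -0.2708294652560746/0.3656180305369769 = -0.7407442812880756
dn(u+v) = (dn u·dn v − m·sn u·sn v·cn u·cn v)/D = 0.2843917776700386/0.3656180305369769 = 0.7778384924079298

sn(u+v)=0.67178710 cn(u+v)=-0.74074428 dn(u+v)=0.77783849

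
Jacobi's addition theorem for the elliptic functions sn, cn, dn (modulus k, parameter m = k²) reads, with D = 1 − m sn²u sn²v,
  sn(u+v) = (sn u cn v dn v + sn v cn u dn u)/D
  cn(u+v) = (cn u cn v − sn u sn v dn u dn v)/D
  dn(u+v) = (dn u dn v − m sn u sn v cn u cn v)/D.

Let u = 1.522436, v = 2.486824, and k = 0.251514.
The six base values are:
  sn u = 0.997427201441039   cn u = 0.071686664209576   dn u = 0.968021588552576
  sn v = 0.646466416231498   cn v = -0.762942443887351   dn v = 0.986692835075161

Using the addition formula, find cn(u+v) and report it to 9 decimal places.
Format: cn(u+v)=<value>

cn(u+v)=-0.688683424

m = k² = 0.063259292196
D = 1 − m·sn²u·sn²v = 0.9736986112261226
cn(u+v) = (cn u·cn v − sn u·sn v·dn u·dn v)/D = -0.6705700939569621/0.9736986112261226 = -0.6886834244454265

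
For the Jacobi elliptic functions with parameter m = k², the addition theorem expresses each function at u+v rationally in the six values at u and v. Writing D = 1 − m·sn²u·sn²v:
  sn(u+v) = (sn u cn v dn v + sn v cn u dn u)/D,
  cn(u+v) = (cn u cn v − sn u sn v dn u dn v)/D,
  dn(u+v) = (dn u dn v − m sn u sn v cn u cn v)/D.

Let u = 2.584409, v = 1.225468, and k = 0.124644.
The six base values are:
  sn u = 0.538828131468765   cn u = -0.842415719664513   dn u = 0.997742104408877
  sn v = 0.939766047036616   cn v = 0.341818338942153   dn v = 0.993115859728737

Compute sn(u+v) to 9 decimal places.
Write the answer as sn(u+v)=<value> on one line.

m = k² = 0.015536126736
D = 1 − m·sn²u·sn²v = 0.9960163352842422
sn(u+v) = (sn u·cn v·dn v + sn v·cn u·dn u)/D = -0.6069727675789238/0.9960163352842422 = -0.6094004145079674

sn(u+v)=-0.609400415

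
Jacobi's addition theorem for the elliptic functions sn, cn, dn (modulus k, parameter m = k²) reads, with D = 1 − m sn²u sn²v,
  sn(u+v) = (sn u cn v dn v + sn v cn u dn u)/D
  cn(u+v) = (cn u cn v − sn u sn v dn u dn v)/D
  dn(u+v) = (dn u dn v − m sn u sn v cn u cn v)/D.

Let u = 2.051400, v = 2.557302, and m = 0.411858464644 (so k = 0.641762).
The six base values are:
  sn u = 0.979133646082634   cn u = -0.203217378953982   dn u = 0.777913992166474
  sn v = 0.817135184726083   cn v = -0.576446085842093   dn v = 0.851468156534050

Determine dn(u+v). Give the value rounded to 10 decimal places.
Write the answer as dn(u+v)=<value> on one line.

dn(u+v)=0.8471018429

m = k² = 0.411858464644
D = 1 − m·sn²u·sn²v = 0.7363548616493835
dn(u+v) = (dn u·dn v − m·sn u·sn v·cn u·cn v)/D = 0.6237675603225401/0.7363548616493835 = 0.8471018428877407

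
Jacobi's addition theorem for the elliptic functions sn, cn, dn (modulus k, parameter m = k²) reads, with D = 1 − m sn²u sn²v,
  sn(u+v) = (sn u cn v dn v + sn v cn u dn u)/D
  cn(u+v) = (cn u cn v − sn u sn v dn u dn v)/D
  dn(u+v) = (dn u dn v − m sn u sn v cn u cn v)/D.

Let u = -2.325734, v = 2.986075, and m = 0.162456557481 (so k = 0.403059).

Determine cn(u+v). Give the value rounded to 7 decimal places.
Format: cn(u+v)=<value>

sn u = -0.8057485859656216, cn u = -0.5922577278638087, dn u = 0.9457950104835086
sn v = 0.291297574439484, cn v = -0.9566324911509504, dn v = 0.9930835142582205
m = k² = 0.162456557481
D = 1 − m·sn²u·sn²v = 0.9910502668378135
cn(u+v) = (cn u·cn v − sn u·sn v·dn u·dn v)/D = 0.7870276090475517/0.9910502668378135 = 0.7941349045379447

cn(u+v)=0.7941349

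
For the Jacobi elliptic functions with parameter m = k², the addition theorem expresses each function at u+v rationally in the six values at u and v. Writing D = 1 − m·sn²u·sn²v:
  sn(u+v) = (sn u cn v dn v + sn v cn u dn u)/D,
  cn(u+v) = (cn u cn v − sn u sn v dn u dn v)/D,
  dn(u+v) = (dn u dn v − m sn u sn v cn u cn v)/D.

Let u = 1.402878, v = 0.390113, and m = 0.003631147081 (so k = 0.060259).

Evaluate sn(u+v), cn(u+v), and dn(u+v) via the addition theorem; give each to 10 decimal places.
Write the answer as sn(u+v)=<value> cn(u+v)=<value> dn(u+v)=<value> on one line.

sn u = 0.9857463290526661, cn u = 0.1682384461387854, dn u = 0.9982342558440664
sn v = 0.3802606939537879, cn v = 0.9248793459872394, dn v = 0.9997374368727912
m = k² = 0.003631147081
D = 1 − m·sn²u·sn²v = 0.9994898039989811
sn(u+v) = (sn u·cn v·dn v + sn v·cn u·dn u)/D = 0.975318547995369/0.9994898039989811 = 0.9758164056232466
cn(u+v) = (cn u·cn v − sn u·sn v·dn u·dn v)/D = -0.2184802010117317/0.9994898039989811 = -0.218591725636007
dn(u+v) = (dn u·dn v − m·sn u·sn v·cn u·cn v)/D = 0.9977603686161659/0.9994898039989811 = 0.9982696818157668

sn(u+v)=0.9758164056 cn(u+v)=-0.2185917256 dn(u+v)=0.9982696818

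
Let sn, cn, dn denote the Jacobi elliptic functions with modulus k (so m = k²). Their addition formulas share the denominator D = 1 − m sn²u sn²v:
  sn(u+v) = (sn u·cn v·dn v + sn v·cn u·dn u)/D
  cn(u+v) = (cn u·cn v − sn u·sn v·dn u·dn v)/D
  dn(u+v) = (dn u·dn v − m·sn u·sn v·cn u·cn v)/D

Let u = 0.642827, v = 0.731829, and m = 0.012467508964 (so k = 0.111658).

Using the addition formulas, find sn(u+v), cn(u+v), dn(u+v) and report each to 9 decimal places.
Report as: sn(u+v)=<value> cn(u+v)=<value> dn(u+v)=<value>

sn(u+v)=0.980100291 cn(u+v)=0.198502948 dn(u+v)=0.993993840

sn u = 0.5990538828159845, cn u = 0.8007087145042776, dn u = 0.9977604123647067
sn v = 0.66768715346097, cn v = 0.7444419823620825, dn v = 0.9972170816913275
m = k² = 0.012467508964
D = 1 − m·sn²u·sn²v = 0.9980053922384532
sn(u+v) = (sn u·cn v·dn v + sn v·cn u·dn u)/D = 0.9781453748751467/0.9980053922384532 = 0.9801002905217156
cn(u+v) = (cn u·cn v − sn u·sn v·dn u·dn v)/D = 0.1981070128677619/0.9980053922384532 = 0.1985029483893092
dn(u+v) = (dn u·dn v − m·sn u·sn v·cn u·cn v)/D = 0.9920112119592471/0.9980053922384532 = 0.993993839787016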